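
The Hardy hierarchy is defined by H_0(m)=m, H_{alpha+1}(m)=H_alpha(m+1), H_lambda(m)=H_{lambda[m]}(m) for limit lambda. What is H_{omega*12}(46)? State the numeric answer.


H_{omega*12}(46):
For the Hardy hierarchy, H_{omega*k}(n) = 2^k * n.
2^12 = 4096.
4096 * 46 = 188416

188416


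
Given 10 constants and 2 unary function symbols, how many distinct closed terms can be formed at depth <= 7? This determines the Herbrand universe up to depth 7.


Herbrand terms by depth:
Depth 0: 10 constants
Depth 1: 20 new terms (running total: 30)
Depth 2: 40 new terms (running total: 70)
Depth 3: 80 new terms (running total: 150)
Depth 4: 160 new terms (running total: 310)
Depth 5: 320 new terms (running total: 630)
Depth 6: 640 new terms (running total: 1270)
Depth 7: 1280 new terms (running total: 2550)
Total distinct ground terms = 2550

2550


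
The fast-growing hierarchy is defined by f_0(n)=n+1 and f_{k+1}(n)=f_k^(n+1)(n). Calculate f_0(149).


f_0(149) = 149 + 1 = 150

150


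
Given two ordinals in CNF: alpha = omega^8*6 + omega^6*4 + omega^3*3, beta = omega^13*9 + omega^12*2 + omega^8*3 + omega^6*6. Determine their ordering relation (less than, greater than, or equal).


Compare term by term from highest exponent:
alpha = omega^8*6 + omega^6*4 + omega^3*3
beta = omega^13*9 + omega^12*2 + omega^8*3 + omega^6*6
Term 1: alpha has omega^8*6, beta has omega^13*9
Term 2: alpha has omega^6*4, beta has omega^12*2
Term 3: alpha has omega^3*3, beta has omega^8*3
Term 4: alpha has omega^0*0, beta has omega^6*6
Result: alpha < beta

alpha < beta


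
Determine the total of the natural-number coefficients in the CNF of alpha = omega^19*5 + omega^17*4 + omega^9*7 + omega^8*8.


CNF: omega^19*5 + omega^17*4 + omega^9*7 + omega^8*8
Coefficients: 5 + 4 + 7 + 8 = 24

24


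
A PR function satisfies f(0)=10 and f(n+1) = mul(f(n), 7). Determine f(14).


f(0) = 10
f(1) = mul(f(0), 7) = mul(10, 7) = 70
f(2) = mul(f(1), 7) = mul(70, 7) = 490
f(3) = mul(f(2), 7) = mul(490, 7) = 3430
f(4) = mul(f(3), 7) = mul(3430, 7) = 24010
f(5) = mul(f(4), 7) = mul(24010, 7) = 168070
f(6) = mul(f(5), 7) = mul(168070, 7) = 1176490
f(7) = mul(f(6), 7) = mul(1176490, 7) = 8235430
f(8) = mul(f(7), 7) = mul(8235430, 7) = 57648010
f(9) = mul(f(8), 7) = mul(57648010, 7) = 403536070
f(10) = mul(f(9), 7) = mul(403536070, 7) = 2824752490
f(11) = mul(f(10), 7) = mul(2824752490, 7) = 19773267430
f(12) = mul(f(11), 7) = mul(19773267430, 7) = 138412872010
f(13) = mul(f(12), 7) = mul(138412872010, 7) = 968890104070
f(14) = mul(f(13), 7) = mul(968890104070, 7) = 6782230728490


6782230728490


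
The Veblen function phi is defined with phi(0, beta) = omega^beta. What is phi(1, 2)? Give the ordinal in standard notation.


phi(1, 2):
phi(1, beta) = epsilon_beta (the beta-th epsilon number).
phi(1, 2) = epsilon_2

epsilon_2


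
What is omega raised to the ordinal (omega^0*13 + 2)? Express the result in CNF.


omega^(omega^0*13 + 2):
omega^0 = 1, so the exponent is 13 + 2 = 15 (finite ordinal addition).
Result = omega^15, already a single CNF term.

omega^15


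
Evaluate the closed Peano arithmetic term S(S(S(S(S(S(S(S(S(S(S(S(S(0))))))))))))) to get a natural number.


Counting successors applied to 0:
13 applications of S to 0 = 13

13


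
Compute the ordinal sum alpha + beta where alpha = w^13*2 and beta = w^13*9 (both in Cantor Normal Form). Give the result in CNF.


Ordinal addition w^13*2 + w^13*9:
Both terms have the same exponent 13.
w^e*c + w^e*d = w^e*(c+d).
Result = w^13*(2+9) = w^13*11

w^13*11


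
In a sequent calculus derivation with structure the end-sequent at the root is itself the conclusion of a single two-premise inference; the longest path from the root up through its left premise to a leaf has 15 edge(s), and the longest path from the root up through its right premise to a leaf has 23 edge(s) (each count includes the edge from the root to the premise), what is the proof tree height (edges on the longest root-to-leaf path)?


Longest path through the left premise: 15 edges (measured from the branching sequent)
Longest path through the right premise: 23 edges
Height of the subtree rooted at the branching sequent: max(15, 23) = 23
The branching sequent is the root itself.
Total height = 23

23


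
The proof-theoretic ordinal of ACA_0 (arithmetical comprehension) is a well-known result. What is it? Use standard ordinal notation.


The proof-theoretic ordinal of ACA_0 (arithmetical comprehension) is a standard result in ordinal analysis.
This ordinal is the supremum of order types of primitive recursive well-orderings
that the theory can prove to be well-ordered.
For ACA_0 (arithmetical comprehension), the proof-theoretic ordinal is epsilon_0.

epsilon_0


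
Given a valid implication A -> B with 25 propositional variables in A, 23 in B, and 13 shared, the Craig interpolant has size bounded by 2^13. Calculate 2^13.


Shared atoms = 13
Craig interpolant size bound = 2^13
= 8192

8192


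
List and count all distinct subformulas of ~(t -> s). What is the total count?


Formula: ~(t -> s)
Subformulas found:
  1. t
  2. s
  3. (t -> s)
  4. ~(t -> s)
Total distinct subformulas = 4

4


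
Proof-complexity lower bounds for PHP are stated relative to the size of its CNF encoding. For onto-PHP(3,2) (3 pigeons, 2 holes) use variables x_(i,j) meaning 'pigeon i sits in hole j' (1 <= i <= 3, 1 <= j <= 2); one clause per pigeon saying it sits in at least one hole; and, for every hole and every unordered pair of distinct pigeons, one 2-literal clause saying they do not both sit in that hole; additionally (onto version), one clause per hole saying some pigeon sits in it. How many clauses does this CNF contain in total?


onto-PHP(3,2): 3 pigeons, 2 holes, 3*2 = 6 variables.
- pigeon clauses: one per pigeon -> 3 clauses
- hole clauses: 2 holes * C(3,2) = 2 * 3 -> 6 clauses
- onto clauses: one per hole -> 2 clauses
Total clauses = 3 + 6 + 2 = 11

11


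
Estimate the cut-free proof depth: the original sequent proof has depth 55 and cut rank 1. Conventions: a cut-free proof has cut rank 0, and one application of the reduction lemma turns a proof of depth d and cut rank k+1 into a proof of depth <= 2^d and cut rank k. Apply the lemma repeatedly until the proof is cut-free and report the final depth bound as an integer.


Each rank reduction sends depth d to at most 2^d; cut rank r needs r reductions.
2_0(55) = 55
2_1(55) = 2^55 = 36028797018963968
Cut-free depth bound = 36028797018963968

36028797018963968


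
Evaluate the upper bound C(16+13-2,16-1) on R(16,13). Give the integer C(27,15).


R(16,13) <= C(16+13-2, 16-1) = C(27, 15)
C(27, 15) = 27! / (15! * 12!)
= 17383860

17383860


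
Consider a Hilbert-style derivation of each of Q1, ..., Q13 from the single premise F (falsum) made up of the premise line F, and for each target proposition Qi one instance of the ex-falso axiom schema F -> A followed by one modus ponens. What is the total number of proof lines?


Ex falso, line by line:
- 1 premise line (F)
- 13 targets, each needing 1 axiom instance (F -> Qi) + 1 MP = 2 lines: 2 * 13 = 26
Total = 1 + 26 = 27 lines.

27


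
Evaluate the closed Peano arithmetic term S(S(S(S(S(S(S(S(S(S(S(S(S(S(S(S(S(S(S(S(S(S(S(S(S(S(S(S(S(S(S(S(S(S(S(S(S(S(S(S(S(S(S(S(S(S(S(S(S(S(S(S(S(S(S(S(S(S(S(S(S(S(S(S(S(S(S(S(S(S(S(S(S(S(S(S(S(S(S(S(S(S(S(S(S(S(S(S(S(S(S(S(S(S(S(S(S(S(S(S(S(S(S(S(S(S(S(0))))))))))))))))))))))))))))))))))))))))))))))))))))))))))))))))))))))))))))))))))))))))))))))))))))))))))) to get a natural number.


Counting successors applied to 0:
107 applications of S to 0 = 107

107


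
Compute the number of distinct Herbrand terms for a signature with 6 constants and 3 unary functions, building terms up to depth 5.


Herbrand terms by depth:
Depth 0: 6 constants
Depth 1: 18 new terms (running total: 24)
Depth 2: 54 new terms (running total: 78)
Depth 3: 162 new terms (running total: 240)
Depth 4: 486 new terms (running total: 726)
Depth 5: 1458 new terms (running total: 2184)
Total distinct ground terms = 2184

2184


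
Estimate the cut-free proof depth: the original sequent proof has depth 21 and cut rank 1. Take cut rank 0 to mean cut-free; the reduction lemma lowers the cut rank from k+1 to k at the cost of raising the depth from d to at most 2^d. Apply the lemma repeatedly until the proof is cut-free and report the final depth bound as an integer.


Each rank reduction sends depth d to at most 2^d; cut rank r needs r reductions.
2_0(21) = 21
2_1(21) = 2^21 = 2097152
Cut-free depth bound = 2097152

2097152


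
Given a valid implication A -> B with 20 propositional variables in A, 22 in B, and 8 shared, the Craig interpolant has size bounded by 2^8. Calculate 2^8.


Shared atoms = 8
Craig interpolant size bound = 2^8
= 256

256


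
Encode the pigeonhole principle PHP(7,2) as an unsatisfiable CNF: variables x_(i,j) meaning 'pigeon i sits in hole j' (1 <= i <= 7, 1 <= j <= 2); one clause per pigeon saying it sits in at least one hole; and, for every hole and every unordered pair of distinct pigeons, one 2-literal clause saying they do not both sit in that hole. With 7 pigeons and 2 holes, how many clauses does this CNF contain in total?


PHP(7,2): 7 pigeons, 2 holes, 7*2 = 14 variables.
- pigeon clauses: one per pigeon -> 7 clauses
- hole clauses: 2 holes * C(7,2) = 2 * 21 -> 42 clauses
Total clauses = 7 + 42 = 49

49


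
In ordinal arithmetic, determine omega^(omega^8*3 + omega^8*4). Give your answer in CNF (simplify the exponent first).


omega^(omega^8*3 + omega^8*4):
Both terms of the exponent have the same exponent 8, so they merge: omega^8*3 + omega^8*4 = omega^8*(3+4) = omega^8*7.
omega raised to a CNF ordinal is a single CNF term: Result = omega^(omega^8*7)

omega^(omega^8*7)


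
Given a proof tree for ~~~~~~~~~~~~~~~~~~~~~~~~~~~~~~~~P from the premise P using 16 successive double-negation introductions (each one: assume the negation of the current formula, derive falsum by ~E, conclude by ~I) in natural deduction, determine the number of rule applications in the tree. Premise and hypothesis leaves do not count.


Each double-negation introduction (from C infer ~~C) uses 2 inference nodes: one ~E (C and ~C give falsum) and one ~I (discharge ~C).
16 double negations = 16 * 2 = 32 inference nodes.

32


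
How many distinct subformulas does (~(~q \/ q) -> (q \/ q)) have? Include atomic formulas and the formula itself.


Formula: (~(~q \/ q) -> (q \/ q))
Subformulas found:
  1. q
  2. ~q
  3. (q \/ q)
  4. (~q \/ q)
  5. ~(~q \/ q)
  6. (~(~q \/ q) -> (q \/ q))
Total distinct subformulas = 6

6


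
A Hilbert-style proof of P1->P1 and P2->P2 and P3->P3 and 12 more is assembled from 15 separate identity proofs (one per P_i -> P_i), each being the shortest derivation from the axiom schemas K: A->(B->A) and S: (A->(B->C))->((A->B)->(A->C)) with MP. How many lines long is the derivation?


The shortest proof of A->A from K and S in the Hilbert calculus has exactly 5 lines:
(1) K instance A->((A->A)->A), (2) S instance, (3) MP on 1,2, (4) K instance A->(A->A), (5) MP on 3,4.
For 15 independent identities: 15 * 5 = 75 lines total.

75


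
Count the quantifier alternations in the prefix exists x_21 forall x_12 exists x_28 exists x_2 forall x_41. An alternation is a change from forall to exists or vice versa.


Walk the prefix and count type changes:
  position 1: exists -> forall <-- alternation
  position 2: forall -> exists <-- alternation
  position 3: exists -> exists
  position 4: exists -> forall <-- alternation
Total alternations = 3

3


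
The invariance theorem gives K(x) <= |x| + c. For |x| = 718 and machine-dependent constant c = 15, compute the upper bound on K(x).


K(x) <= |x| + c = 718 + 15 = 733

733


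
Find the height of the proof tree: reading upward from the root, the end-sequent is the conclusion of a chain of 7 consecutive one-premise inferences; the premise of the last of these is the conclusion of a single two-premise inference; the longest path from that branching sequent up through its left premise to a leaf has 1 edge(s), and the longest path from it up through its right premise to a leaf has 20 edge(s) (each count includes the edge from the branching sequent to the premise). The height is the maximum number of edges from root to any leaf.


Longest path through the left premise: 1 edges (measured from the branching sequent)
Longest path through the right premise: 20 edges
Height of the subtree rooted at the branching sequent: max(1, 20) = 20
The branching sequent sits 7 edges above the root (the chain of one-premise inferences), so height = 20 + 7 = 27

27


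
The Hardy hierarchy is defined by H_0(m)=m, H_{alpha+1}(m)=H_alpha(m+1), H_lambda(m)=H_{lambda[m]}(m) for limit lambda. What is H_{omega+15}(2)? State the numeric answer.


H_{omega+15}(2):
Unwind the 15 successor steps: H_{omega+15}(2) = H_omega(2+15) = H_omega(17).
H_omega(m) = H_m(m) = m + m = 2m.
Result = 2 * 17 = 34

34


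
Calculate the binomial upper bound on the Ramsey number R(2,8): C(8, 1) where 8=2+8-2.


R(2,8) <= C(2+8-2, 2-1) = C(8, 1)
C(8, 1) = 8! / (1! * 7!)
= 8

8


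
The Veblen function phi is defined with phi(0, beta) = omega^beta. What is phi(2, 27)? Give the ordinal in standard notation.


phi(2, 27):
phi(2, beta) = zeta_beta (the beta-th zeta number, fixed point of epsilon).
phi(2, 27) = zeta_27

zeta_27


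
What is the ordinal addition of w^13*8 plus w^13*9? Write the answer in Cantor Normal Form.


Ordinal addition w^13*8 + w^13*9:
Both terms have the same exponent 13.
w^e*c + w^e*d = w^e*(c+d).
Result = w^13*(8+9) = w^13*17

w^13*17


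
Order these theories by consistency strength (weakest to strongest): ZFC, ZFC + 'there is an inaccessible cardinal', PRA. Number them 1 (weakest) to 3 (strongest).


Ordering by consistency strength:
1. PRA
2. ZFC
3. ZFC + 'there is an inaccessible cardinal'


ZFC=2, ZFC + 'there is an inaccessible cardinal'=3, PRA=1


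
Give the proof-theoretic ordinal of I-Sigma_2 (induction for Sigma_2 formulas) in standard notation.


The proof-theoretic ordinal of I-Sigma_2 (induction for Sigma_2 formulas) is a standard result in ordinal analysis.
This ordinal is the supremum of order types of primitive recursive well-orderings
that the theory can prove to be well-ordered.
For I-Sigma_2 (induction for Sigma_2 formulas), the proof-theoretic ordinal is omega^(omega^omega).

omega^(omega^omega)


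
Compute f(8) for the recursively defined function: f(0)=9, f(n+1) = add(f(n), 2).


f(0) = 9
f(1) = add(f(0), 2) = add(9, 2) = 11
f(2) = add(f(1), 2) = add(11, 2) = 13
f(3) = add(f(2), 2) = add(13, 2) = 15
f(4) = add(f(3), 2) = add(15, 2) = 17
f(5) = add(f(4), 2) = add(17, 2) = 19
f(6) = add(f(5), 2) = add(19, 2) = 21
f(7) = add(f(6), 2) = add(21, 2) = 23
f(8) = add(f(7), 2) = add(23, 2) = 25


25


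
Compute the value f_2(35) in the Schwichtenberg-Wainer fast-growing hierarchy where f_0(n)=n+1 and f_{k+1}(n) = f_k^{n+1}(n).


f_2(35) = f_1^36(35)
f_1(m) = 2m + 1.
Iterating: f_1^k(n) = 2^k*(n+1) - 1.
f_2(35) = 2^36*(35+1) - 1 = 68719476736*36 - 1 = 2473901162495

2473901162495


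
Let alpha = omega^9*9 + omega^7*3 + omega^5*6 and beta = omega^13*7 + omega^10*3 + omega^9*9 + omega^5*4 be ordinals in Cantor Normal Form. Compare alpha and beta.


Compare term by term from highest exponent:
alpha = omega^9*9 + omega^7*3 + omega^5*6
beta = omega^13*7 + omega^10*3 + omega^9*9 + omega^5*4
Term 1: alpha has omega^9*9, beta has omega^13*7
Term 2: alpha has omega^7*3, beta has omega^10*3
Term 3: alpha has omega^5*6, beta has omega^9*9
Term 4: alpha has omega^0*0, beta has omega^5*4
Result: alpha < beta

alpha < beta


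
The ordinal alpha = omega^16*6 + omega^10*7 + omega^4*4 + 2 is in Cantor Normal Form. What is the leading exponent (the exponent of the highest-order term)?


CNF: omega^16*6 + omega^10*7 + omega^4*4 + 2
The leading term is omega^16*6, which has exponent 16.

16


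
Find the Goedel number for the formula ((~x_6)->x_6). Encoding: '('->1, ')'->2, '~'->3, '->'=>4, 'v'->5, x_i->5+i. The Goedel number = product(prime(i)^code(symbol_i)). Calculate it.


Formula: ((~x_6)->x_6)
Symbol codes: [1, 1, 3, 11, 2, 4, 11, 2]
Primes: [2, 3, 5, 7, 11, 13, 17, 19]
p_1^1 = 2^1 = 2
p_2^1 = 3^1 = 3
p_3^3 = 5^3 = 125
p_4^11 = 7^11 = 1977326743
p_5^2 = 11^2 = 121
p_6^4 = 13^4 = 28561
p_7^11 = 17^11 = 34271896307633
p_8^2 = 19^2 = 361
Product = 63407965714121842507898561916809250

63407965714121842507898561916809250


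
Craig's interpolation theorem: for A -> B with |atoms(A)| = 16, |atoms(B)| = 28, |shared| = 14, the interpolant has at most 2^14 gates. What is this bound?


Shared atoms = 14
Craig interpolant size bound = 2^14
= 16384

16384


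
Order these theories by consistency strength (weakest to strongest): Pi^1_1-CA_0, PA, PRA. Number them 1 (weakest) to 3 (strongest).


Ordering by consistency strength:
1. PRA
2. PA
3. Pi^1_1-CA_0


Pi^1_1-CA_0=3, PA=2, PRA=1


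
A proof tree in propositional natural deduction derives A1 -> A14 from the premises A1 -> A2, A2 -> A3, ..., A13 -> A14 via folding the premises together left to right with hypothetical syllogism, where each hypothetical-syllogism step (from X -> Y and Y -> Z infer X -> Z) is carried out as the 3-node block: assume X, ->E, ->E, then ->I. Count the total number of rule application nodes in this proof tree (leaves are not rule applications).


There are 13 premises in the chain. The first HS step combines premises 1 and 2; each further premise needs one more HS step.
So 13 premises require 13 - 1 = 12 hypothetical-syllogism steps.
Each HS step uses 3 inference nodes (->E, ->E, ->I).
12 * 3 = 36 total inference nodes.

36


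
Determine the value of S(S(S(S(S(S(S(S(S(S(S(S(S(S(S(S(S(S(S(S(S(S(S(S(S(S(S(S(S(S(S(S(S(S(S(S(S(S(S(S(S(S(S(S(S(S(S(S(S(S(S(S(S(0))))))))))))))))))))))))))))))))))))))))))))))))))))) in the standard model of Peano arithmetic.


Counting successors applied to 0:
53 applications of S to 0 = 53

53


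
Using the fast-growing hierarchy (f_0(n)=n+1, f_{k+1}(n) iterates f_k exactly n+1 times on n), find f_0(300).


f_0(300) = 300 + 1 = 301

301


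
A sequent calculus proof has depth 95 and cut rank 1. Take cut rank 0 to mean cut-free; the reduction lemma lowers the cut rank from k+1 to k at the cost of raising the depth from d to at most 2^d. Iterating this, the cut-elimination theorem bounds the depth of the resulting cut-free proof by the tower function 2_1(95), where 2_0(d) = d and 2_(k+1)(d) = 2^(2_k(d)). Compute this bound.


Each rank reduction sends depth d to at most 2^d; cut rank r needs r reductions.
2_0(95) = 95
2_1(95) = 2^95 = 39614081257132168796771975168
Cut-free depth bound = 39614081257132168796771975168

39614081257132168796771975168


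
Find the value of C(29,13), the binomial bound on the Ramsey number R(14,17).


R(14,17) <= C(14+17-2, 14-1) = C(29, 13)
C(29, 13) = 29! / (13! * 16!)
= 67863915

67863915


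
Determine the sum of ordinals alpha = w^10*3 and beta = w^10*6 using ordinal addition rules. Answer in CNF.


Ordinal addition w^10*3 + w^10*6:
Both terms have the same exponent 10.
w^e*c + w^e*d = w^e*(c+d).
Result = w^10*(3+6) = w^10*9

w^10*9


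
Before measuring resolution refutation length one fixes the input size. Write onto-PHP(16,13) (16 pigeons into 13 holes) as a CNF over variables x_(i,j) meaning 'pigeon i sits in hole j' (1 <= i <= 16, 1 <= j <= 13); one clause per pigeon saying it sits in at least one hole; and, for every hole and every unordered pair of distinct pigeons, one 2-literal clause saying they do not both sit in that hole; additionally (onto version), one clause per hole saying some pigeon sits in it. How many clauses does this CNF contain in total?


onto-PHP(16,13): 16 pigeons, 13 holes, 16*13 = 208 variables.
- pigeon clauses: one per pigeon -> 16 clauses
- hole clauses: 13 holes * C(16,2) = 13 * 120 -> 1560 clauses
- onto clauses: one per hole -> 13 clauses
Total clauses = 16 + 1560 + 13 = 1589

1589


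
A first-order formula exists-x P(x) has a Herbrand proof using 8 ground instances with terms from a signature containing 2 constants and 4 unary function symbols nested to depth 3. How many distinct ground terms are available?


Herbrand terms by depth:
Depth 0: 2 constants
Depth 1: 8 new terms (running total: 10)
Depth 2: 32 new terms (running total: 42)
Depth 3: 128 new terms (running total: 170)
Total distinct ground terms = 170

170


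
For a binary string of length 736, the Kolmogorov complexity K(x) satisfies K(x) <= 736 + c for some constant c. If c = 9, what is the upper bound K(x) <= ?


K(x) <= |x| + c = 736 + 9 = 745

745


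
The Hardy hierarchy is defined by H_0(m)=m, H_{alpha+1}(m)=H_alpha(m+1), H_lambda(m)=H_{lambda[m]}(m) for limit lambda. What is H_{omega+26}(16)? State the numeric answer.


H_{omega+26}(16):
Unwind the 26 successor steps: H_{omega+26}(16) = H_omega(16+26) = H_omega(42).
H_omega(m) = H_m(m) = m + m = 2m.
Result = 2 * 42 = 84

84


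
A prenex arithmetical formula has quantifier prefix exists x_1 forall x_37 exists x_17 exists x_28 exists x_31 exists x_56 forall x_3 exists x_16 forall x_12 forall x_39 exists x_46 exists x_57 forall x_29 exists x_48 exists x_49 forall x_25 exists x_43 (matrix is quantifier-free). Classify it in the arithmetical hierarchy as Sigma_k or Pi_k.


Leading quantifier is exists, so the class is Sigma.
Number of quantifier blocks = alternations + 1 = 10 + 1 = 11.
Classification: Sigma_11

Sigma_11


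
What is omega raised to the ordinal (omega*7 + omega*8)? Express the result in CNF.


omega^(omega*7 + omega*8):
Both terms of the exponent have the same exponent 1, so they merge: omega*7 + omega*8 = omega*(7+8) = omega*15.
omega raised to a CNF ordinal is a single CNF term: Result = omega^(omega*15)

omega^(omega*15)


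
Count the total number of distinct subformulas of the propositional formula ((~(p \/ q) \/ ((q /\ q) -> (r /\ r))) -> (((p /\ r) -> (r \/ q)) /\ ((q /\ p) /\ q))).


Formula: ((~(p \/ q) \/ ((q /\ q) -> (r /\ r))) -> (((p /\ r) -> (r \/ q)) /\ ((q /\ p) /\ q)))
Subformulas found:
  1. r
  2. q
  3. p
  4. (q /\ p)
  5. (r /\ r)
  6. (q /\ q)
  7. (p /\ r)
  8. (r \/ q)
  9. (p \/ q)
  10. ~(p \/ q)
  11. ((q /\ p) /\ q)
  12. ((p /\ r) -> (r \/ q))
  13. ((q /\ q) -> (r /\ r))
  14. (~(p \/ q) \/ ((q /\ q) -> (r /\ r)))
  15. (((p /\ r) -> (r \/ q)) /\ ((q /\ p) /\ q))
  16. ((~(p \/ q) \/ ((q /\ q) -> (r /\ r))) -> (((p /\ r) -> (r \/ q)) /\ ((q /\ p) /\ q)))
Total distinct subformulas = 16

16


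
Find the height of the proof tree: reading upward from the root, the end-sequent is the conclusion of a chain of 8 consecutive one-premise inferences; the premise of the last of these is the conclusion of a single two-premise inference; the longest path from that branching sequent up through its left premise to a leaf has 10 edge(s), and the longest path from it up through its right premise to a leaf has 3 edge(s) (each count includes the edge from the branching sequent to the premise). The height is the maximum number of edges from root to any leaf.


Longest path through the left premise: 10 edges (measured from the branching sequent)
Longest path through the right premise: 3 edges
Height of the subtree rooted at the branching sequent: max(10, 3) = 10
The branching sequent sits 8 edges above the root (the chain of one-premise inferences), so height = 10 + 8 = 18

18


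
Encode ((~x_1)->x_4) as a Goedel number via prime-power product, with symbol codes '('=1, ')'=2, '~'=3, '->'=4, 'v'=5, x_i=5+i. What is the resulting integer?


Formula: ((~x_1)->x_4)
Symbol codes: [1, 1, 3, 6, 2, 4, 9, 2]
Primes: [2, 3, 5, 7, 11, 13, 17, 19]
p_1^1 = 2^1 = 2
p_2^1 = 3^1 = 3
p_3^3 = 5^3 = 125
p_4^6 = 7^6 = 117649
p_5^2 = 11^2 = 121
p_6^4 = 13^4 = 28561
p_7^9 = 17^9 = 118587876497
p_8^2 = 19^2 = 361
Product = 13054365779401489803515004750

13054365779401489803515004750


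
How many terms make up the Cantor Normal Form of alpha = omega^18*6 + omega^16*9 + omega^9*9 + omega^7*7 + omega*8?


CNF: omega^18*6 + omega^16*9 + omega^9*9 + omega^7*7 + omega*8
Count the summands separated by '+':
  term 1: omega^18*6
  term 2: omega^16*9
  term 3: omega^9*9
  term 4: omega^7*7
  term 5: omega*8
Total terms = 5

5


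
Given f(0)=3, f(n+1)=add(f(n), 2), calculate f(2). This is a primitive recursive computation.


f(0) = 3
f(1) = add(f(0), 2) = add(3, 2) = 5
f(2) = add(f(1), 2) = add(5, 2) = 7


7


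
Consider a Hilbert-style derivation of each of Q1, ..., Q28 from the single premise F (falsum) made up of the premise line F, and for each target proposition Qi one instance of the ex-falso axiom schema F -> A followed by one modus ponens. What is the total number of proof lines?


Ex falso, line by line:
- 1 premise line (F)
- 28 targets, each needing 1 axiom instance (F -> Qi) + 1 MP = 2 lines: 2 * 28 = 56
Total = 1 + 56 = 57 lines.

57


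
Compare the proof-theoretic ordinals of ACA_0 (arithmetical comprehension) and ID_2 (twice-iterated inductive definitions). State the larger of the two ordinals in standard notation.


Proof-theoretic ordinal of ACA_0 (arithmetical comprehension): epsilon_0
Proof-theoretic ordinal of ID_2 (twice-iterated inductive definitions): psi_0(epsilon_{Omega_2+1})
Comparing: epsilon_0 < psi_0(epsilon_{Omega_2+1}).
The larger ordinal is psi_0(epsilon_{Omega_2+1}) (from ID_2 (twice-iterated inductive definitions)).

psi_0(epsilon_{Omega_2+1})


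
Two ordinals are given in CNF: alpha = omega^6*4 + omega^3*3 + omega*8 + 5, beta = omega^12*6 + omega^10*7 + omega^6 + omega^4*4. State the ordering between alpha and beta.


Compare term by term from highest exponent:
alpha = omega^6*4 + omega^3*3 + omega*8 + 5
beta = omega^12*6 + omega^10*7 + omega^6 + omega^4*4
Term 1: alpha has omega^6*4, beta has omega^12*6
Term 2: alpha has omega^3*3, beta has omega^10*7
Term 3: alpha has omega^1*8, beta has omega^6*1
Term 4: alpha has omega^0*5, beta has omega^4*4
Result: alpha < beta

alpha < beta


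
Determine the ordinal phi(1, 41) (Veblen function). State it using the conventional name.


phi(1, 41):
phi(1, beta) = epsilon_beta (the beta-th epsilon number).
phi(1, 41) = epsilon_41

epsilon_41


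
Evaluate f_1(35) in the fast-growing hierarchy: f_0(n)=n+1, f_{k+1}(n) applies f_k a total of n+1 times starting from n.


f_1(35) = f_0^36(35)
f_0 adds 1 each time, applied 36 times.
f_1(35) = 35 + 36 = 71

71


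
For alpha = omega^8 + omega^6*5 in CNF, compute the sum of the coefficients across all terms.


CNF: omega^8 + omega^6*5
Coefficients: 1 + 5 = 6

6


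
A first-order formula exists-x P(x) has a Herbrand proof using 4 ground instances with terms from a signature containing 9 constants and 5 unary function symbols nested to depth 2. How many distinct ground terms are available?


Herbrand terms by depth:
Depth 0: 9 constants
Depth 1: 45 new terms (running total: 54)
Depth 2: 225 new terms (running total: 279)
Total distinct ground terms = 279

279


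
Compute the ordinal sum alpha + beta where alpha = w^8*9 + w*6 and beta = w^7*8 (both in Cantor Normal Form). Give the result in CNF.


Ordinal addition (w^8*9 + w*6) + w^7*8:
alpha's leading term has exponent 8 > beta's exponent 7, so it survives.
alpha's tail term has exponent 1 < beta's exponent 7, so it is absorbed by beta.
In ordinal addition, any term followed by a strictly larger-exponent term is absorbed.
Result = w^8*9 + w^7*8

w^8*9 + w^7*8


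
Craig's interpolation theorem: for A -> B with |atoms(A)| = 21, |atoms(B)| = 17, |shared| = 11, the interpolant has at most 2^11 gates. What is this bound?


Shared atoms = 11
Craig interpolant size bound = 2^11
= 2048

2048


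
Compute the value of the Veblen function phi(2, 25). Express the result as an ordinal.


phi(2, 25):
phi(2, beta) = zeta_beta (the beta-th zeta number, fixed point of epsilon).
phi(2, 25) = zeta_25

zeta_25


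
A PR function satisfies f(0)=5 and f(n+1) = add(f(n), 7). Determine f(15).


f(0) = 5
f(1) = add(f(0), 7) = add(5, 7) = 12
f(2) = add(f(1), 7) = add(12, 7) = 19
f(3) = add(f(2), 7) = add(19, 7) = 26
f(4) = add(f(3), 7) = add(26, 7) = 33
f(5) = add(f(4), 7) = add(33, 7) = 40
f(6) = add(f(5), 7) = add(40, 7) = 47
f(7) = add(f(6), 7) = add(47, 7) = 54
f(8) = add(f(7), 7) = add(54, 7) = 61
f(9) = add(f(8), 7) = add(61, 7) = 68
f(10) = add(f(9), 7) = add(68, 7) = 75
f(11) = add(f(10), 7) = add(75, 7) = 82
f(12) = add(f(11), 7) = add(82, 7) = 89
f(13) = add(f(12), 7) = add(89, 7) = 96
f(14) = add(f(13), 7) = add(96, 7) = 103
f(15) = add(f(14), 7) = add(103, 7) = 110


110


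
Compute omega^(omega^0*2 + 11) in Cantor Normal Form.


omega^(omega^0*2 + 11):
omega^0 = 1, so the exponent is 2 + 11 = 13 (finite ordinal addition).
Result = omega^13, already a single CNF term.

omega^13


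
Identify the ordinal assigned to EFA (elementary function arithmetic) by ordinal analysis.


The proof-theoretic ordinal of EFA (elementary function arithmetic) is a standard result in ordinal analysis.
This ordinal is the supremum of order types of primitive recursive well-orderings
that the theory can prove to be well-ordered.
For EFA (elementary function arithmetic), the proof-theoretic ordinal is omega^3.

omega^3


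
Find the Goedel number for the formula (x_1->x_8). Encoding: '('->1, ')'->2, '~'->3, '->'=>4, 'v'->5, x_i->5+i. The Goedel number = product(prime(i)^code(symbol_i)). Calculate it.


Formula: (x_1->x_8)
Symbol codes: [1, 6, 4, 13, 2]
Primes: [2, 3, 5, 7, 11]
p_1^1 = 2^1 = 2
p_2^6 = 3^6 = 729
p_3^4 = 5^4 = 625
p_4^13 = 7^13 = 96889010407
p_5^2 = 11^2 = 121
Product = 10683103398738828750

10683103398738828750


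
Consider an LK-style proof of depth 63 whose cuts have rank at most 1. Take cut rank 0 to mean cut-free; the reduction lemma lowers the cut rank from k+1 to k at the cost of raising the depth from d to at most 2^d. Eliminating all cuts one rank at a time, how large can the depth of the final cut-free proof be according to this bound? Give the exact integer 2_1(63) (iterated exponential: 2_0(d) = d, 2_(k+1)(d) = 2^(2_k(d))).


Each rank reduction sends depth d to at most 2^d; cut rank r needs r reductions.
2_0(63) = 63
2_1(63) = 2^63 = 9223372036854775808
Cut-free depth bound = 9223372036854775808

9223372036854775808


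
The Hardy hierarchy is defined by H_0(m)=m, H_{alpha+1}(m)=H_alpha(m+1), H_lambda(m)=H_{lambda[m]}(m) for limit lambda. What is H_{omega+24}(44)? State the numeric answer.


H_{omega+24}(44):
Unwind the 24 successor steps: H_{omega+24}(44) = H_omega(44+24) = H_omega(68).
H_omega(m) = H_m(m) = m + m = 2m.
Result = 2 * 68 = 136

136


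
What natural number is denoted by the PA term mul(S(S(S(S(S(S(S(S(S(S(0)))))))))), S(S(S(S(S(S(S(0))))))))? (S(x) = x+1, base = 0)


mul(S^10(0), S^7(0)):
S^10(0) = 10
S^7(0) = 7
10 * 7 = 70

70


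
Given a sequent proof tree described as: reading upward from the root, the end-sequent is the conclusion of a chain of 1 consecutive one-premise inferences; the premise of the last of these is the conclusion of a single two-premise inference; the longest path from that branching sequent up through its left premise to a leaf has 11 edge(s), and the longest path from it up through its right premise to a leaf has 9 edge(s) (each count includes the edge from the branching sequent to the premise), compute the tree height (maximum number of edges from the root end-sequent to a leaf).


Longest path through the left premise: 11 edges (measured from the branching sequent)
Longest path through the right premise: 9 edges
Height of the subtree rooted at the branching sequent: max(11, 9) = 11
The branching sequent sits 1 edges above the root (the chain of one-premise inferences), so height = 11 + 1 = 12

12


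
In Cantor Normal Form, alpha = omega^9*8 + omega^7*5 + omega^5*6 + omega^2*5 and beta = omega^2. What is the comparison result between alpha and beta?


Compare term by term from highest exponent:
alpha = omega^9*8 + omega^7*5 + omega^5*6 + omega^2*5
beta = omega^2
Term 1: alpha has omega^9*8, beta has omega^2*1
Term 2: alpha has omega^7*5, beta has omega^0*0
Term 3: alpha has omega^5*6, beta has omega^0*0
Term 4: alpha has omega^2*5, beta has omega^0*0
Result: alpha > beta

alpha > beta


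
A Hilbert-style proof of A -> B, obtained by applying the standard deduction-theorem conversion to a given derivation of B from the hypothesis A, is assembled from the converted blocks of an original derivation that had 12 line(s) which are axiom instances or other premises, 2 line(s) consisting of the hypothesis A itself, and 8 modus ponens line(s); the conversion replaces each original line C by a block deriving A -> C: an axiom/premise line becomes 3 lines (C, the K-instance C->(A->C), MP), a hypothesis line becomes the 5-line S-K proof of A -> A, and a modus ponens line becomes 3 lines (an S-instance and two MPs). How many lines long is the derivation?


Deduction-theorem conversion, block by block:
- 12 axiom/premise lines -> 3 lines each = 36
- 2 hypothesis lines -> 5 lines each (identity proof A->A) = 10
- 8 MP lines -> 3 lines each (S-instance, MP, MP) = 24
Total = 36 + 10 + 24 = 70 lines.

70


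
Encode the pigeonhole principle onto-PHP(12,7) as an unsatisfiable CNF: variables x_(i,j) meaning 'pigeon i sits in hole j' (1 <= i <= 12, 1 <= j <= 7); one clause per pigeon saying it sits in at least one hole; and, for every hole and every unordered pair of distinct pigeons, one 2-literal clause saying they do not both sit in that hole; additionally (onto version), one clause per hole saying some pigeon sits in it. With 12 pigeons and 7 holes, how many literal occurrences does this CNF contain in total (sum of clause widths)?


onto-PHP(12,7): 12 pigeons, 7 holes, 12*7 = 84 variables.
- pigeon clauses: one per pigeon -> 12 clauses of width 7 -> 84 literals
- hole clauses: 7 holes * C(12,2) = 7 * 66 -> 462 clauses of width 2 -> 924 literals
- onto clauses: one per hole -> 7 clauses of width 12 -> 84 literals
Total literal occurrences = 84 + 924 + 84 = 1092

1092


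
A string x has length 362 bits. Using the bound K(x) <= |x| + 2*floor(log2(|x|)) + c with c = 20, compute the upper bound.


floor(log2(362)) = 8
2 * 8 = 16
K(x) <= 362 + 16 + 20 = 398

398


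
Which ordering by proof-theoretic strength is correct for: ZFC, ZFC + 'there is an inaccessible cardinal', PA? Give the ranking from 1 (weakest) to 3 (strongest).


Ordering by consistency strength:
1. PA
2. ZFC
3. ZFC + 'there is an inaccessible cardinal'


ZFC=2, ZFC + 'there is an inaccessible cardinal'=3, PA=1


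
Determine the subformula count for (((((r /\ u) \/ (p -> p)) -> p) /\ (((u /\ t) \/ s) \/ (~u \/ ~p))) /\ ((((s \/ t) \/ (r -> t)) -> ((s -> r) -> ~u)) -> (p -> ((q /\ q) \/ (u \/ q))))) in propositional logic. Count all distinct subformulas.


Formula: (((((r /\ u) \/ (p -> p)) -> p) /\ (((u /\ t) \/ s) \/ (~u \/ ~p))) /\ ((((s \/ t) \/ (r -> t)) -> ((s -> r) -> ~u)) -> (p -> ((q /\ q) \/ (u \/ q)))))
Subformulas found:
  1. r
  2. q
  3. u
  4. s
  5. t
  6. p
  7. ~p
  8. ~u
  9. (r /\ u)
  10. (s -> r)
  11. (u /\ t)
  12. (q /\ q)
  13. (u \/ q)
  14. (r -> t)
  15. (p -> p)
  16. (s \/ t)
  17. (~u \/ ~p)
  18. ((u /\ t) \/ s)
  19. ((s -> r) -> ~u)
  20. ((s \/ t) \/ (r -> t))
  21. ((r /\ u) \/ (p -> p))
  22. ((q /\ q) \/ (u \/ q))
  23. (((r /\ u) \/ (p -> p)) -> p)
  24. (p -> ((q /\ q) \/ (u \/ q)))
  25. (((u /\ t) \/ s) \/ (~u \/ ~p))
  26. (((s \/ t) \/ (r -> t)) -> ((s -> r) -> ~u))
  27. ((((r /\ u) \/ (p -> p)) -> p) /\ (((u /\ t) \/ s) \/ (~u \/ ~p)))
  28. ((((s \/ t) \/ (r -> t)) -> ((s -> r) -> ~u)) -> (p -> ((q /\ q) \/ (u \/ q))))
  29. (((((r /\ u) \/ (p -> p)) -> p) /\ (((u /\ t) \/ s) \/ (~u \/ ~p))) /\ ((((s \/ t) \/ (r -> t)) -> ((s -> r) -> ~u)) -> (p -> ((q /\ q) \/ (u \/ q)))))
Total distinct subformulas = 29

29


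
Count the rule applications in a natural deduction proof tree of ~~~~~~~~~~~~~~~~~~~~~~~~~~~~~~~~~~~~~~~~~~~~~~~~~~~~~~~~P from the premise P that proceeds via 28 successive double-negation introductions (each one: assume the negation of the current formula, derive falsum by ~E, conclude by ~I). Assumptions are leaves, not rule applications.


Each double-negation introduction (from C infer ~~C) uses 2 inference nodes: one ~E (C and ~C give falsum) and one ~I (discharge ~C).
28 double negations = 28 * 2 = 56 inference nodes.

56


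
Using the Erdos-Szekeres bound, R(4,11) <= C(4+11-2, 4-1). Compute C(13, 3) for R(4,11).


R(4,11) <= C(4+11-2, 4-1) = C(13, 3)
C(13, 3) = 13! / (3! * 10!)
= 286

286


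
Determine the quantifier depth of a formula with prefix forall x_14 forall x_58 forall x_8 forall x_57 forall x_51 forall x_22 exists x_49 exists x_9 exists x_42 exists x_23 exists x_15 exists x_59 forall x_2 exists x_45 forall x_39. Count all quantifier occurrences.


Quantifier prefix has 15 quantifier symbols.
Quantifier depth = 15

15


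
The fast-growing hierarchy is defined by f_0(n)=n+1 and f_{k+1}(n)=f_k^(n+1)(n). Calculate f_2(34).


f_2(34) = f_1^35(34)
f_1(m) = 2m + 1.
Iterating: f_1^k(n) = 2^k*(n+1) - 1.
f_2(34) = 2^35*(34+1) - 1 = 34359738368*35 - 1 = 1202590842879

1202590842879


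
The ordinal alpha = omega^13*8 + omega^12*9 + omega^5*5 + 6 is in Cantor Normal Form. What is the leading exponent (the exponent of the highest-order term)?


CNF: omega^13*8 + omega^12*9 + omega^5*5 + 6
The leading term is omega^13*8, which has exponent 13.

13


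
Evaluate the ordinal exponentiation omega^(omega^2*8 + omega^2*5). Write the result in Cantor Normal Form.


omega^(omega^2*8 + omega^2*5):
Both terms of the exponent have the same exponent 2, so they merge: omega^2*8 + omega^2*5 = omega^2*(8+5) = omega^2*13.
omega raised to a CNF ordinal is a single CNF term: Result = omega^(omega^2*13)

omega^(omega^2*13)


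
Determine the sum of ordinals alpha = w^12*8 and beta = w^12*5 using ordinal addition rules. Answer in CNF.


Ordinal addition w^12*8 + w^12*5:
Both terms have the same exponent 12.
w^e*c + w^e*d = w^e*(c+d).
Result = w^12*(8+5) = w^12*13

w^12*13


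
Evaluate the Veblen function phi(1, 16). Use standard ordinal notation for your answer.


phi(1, 16):
phi(1, beta) = epsilon_beta (the beta-th epsilon number).
phi(1, 16) = epsilon_16

epsilon_16


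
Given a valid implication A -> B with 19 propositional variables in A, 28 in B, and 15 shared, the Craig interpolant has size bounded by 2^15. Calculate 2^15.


Shared atoms = 15
Craig interpolant size bound = 2^15
= 32768

32768


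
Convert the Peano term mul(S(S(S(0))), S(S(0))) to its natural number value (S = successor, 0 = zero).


mul(S^3(0), S^2(0)):
S^3(0) = 3
S^2(0) = 2
3 * 2 = 6

6


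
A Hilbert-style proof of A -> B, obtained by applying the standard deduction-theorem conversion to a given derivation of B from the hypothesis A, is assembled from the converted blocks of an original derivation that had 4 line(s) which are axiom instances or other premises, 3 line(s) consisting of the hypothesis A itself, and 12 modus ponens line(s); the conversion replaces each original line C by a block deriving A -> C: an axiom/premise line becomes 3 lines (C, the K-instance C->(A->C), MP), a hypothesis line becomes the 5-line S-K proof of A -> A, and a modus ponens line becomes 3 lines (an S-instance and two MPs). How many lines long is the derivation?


Deduction-theorem conversion, block by block:
- 4 axiom/premise lines -> 3 lines each = 12
- 3 hypothesis lines -> 5 lines each (identity proof A->A) = 15
- 12 MP lines -> 3 lines each (S-instance, MP, MP) = 36
Total = 12 + 15 + 36 = 63 lines.

63


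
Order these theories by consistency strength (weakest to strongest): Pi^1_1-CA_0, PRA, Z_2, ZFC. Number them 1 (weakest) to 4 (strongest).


Ordering by consistency strength:
1. PRA
2. Pi^1_1-CA_0
3. Z_2
4. ZFC


Pi^1_1-CA_0=2, PRA=1, Z_2=3, ZFC=4


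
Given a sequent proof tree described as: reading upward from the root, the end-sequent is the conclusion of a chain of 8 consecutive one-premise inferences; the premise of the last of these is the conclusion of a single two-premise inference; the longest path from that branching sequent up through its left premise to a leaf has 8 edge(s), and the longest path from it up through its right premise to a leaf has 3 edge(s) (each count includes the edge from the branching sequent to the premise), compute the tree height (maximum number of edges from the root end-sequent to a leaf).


Longest path through the left premise: 8 edges (measured from the branching sequent)
Longest path through the right premise: 3 edges
Height of the subtree rooted at the branching sequent: max(8, 3) = 8
The branching sequent sits 8 edges above the root (the chain of one-premise inferences), so height = 8 + 8 = 16

16
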